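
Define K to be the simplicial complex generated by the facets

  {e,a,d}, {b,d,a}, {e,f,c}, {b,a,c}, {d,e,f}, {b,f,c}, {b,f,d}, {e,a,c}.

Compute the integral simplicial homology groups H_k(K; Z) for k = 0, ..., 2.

Fix the vertex order a < b < c < d < e < f and write every simplex with vertices in increasing order. Then dim K = 2 and the simplices of K are:

  0-simplices (6): a, b, c, d, e, f
  1-simplices (12): ab, ac, ad, ae, bc, bd, bf, ce, cf, de, df, ef
  2-simplices (8): abc, abd, ace, ade, bcf, bdf, cef, def

so the chain groups are C_0 ≅ Z^6, C_1 ≅ Z^12, C_2 ≅ Z^8.

∂_1: C_1 → C_0 is given by ∂[p,q] = [q] − [p]. For instance
  ∂df = f − d.
The 6×12 boundary matrix has rank 5 and Smith normal form diag(1,1,1,1,1).

Boundary ∂_2: C_2 → C_1 acts by ∂[p,q,r] = [q,r] − [p,r] + [p,q]. For instance
  ∂bcf = cf − bf + bc,
  ∂cef = ef − cf + ce.
The 12×8 boundary matrix has rank 7 and Smith normal form diag(1,1,1,1,1,1,1).

Reading off H_k = ker ∂_k / im ∂_{k+1}:

  H_0: rank C_0 − rank ∂_1 = 6 − 5 = 1, and the invariant factors of ∂_1 are all 1, so H_0 ≅ Z.
  H_1: rank ker ∂_1 − rank ∂_2 = (12 − 5) − 7 = 0, and the invariant factors of ∂_2 are all 1, so H_1 ≅ 0.
  H_2: rank ker ∂_2 − rank ∂_3 = (8 − 7) − 0 = 1, and there is no ∂_3, so H_2 ≅ Z.

H_0 ≅ Z,  H_1 = 0,  H_2 ≅ Z.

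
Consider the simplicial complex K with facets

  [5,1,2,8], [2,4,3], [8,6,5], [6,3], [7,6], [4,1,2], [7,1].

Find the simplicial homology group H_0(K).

Order the vertices as 1 < 2 < 3 < 4 < 5 < 6 < 7 < 8. Listing each simplex with vertices in this order, K has dimension 3 with simplices:

  0-simplices (8): [1], [2], [3], [4], [5], [6], [7], [8]
  1-simplices (15): [1,2], [1,4], [1,5], [1,7], [1,8], [2,3], [2,4], [2,5], [2,8], [3,4], [3,6], [5,6], [5,8], [6,7], [6,8]
  2-simplices (7): [1,2,4], [1,2,5], [1,2,8], [1,5,8], [2,3,4], [2,5,8], [5,6,8]
  3-simplices (1): [1,2,5,8]

Hence C_0 ≅ Z^8, C_1 ≅ Z^15, C_2 ≅ Z^7, C_3 ≅ Z^1.

Boundary ∂_1: C_1 → C_0 maps an edge to its endpoints' difference, ∂[p,q] = q − p. For instance
  ∂[1,2] = [2] − [1].
As a 8×15 matrix over Z this has rank 7, with invariant factors (1,1,1,1,1,1,1).

The boundary map ∂_2: C_2 → C_1 maps a triangle to the signed sum of its edges. For instance
  ∂[2,3,4] = [3,4] − [2,4] + [2,3],
  ∂[1,2,5] = [2,5] − [1,5] + [1,2].
The 15×7 boundary matrix has rank 6 and Smith normal form diag(1,1,1,1,1,1).

Boundary ∂_3: C_3 → C_2 sends each 3-simplex σ to the alternating sum Σ_i (−1)^i (σ with its i-th vertex removed). For instance
  ∂[1,2,5,8] = [2,5,8] − [1,5,8] + [1,2,8] − [1,2,5].
The 7×1 boundary matrix has rank 1 and Smith normal form diag(1).

From H_k ≅ ker(∂_k) / im(∂_{k+1}) we obtain:

  H_0: rank C_0 − rank ∂_1 = 8 − 7 = 1, and the invariant factors of ∂_1 are all 1, so H_0 = Z.

H_0 ≅ Z.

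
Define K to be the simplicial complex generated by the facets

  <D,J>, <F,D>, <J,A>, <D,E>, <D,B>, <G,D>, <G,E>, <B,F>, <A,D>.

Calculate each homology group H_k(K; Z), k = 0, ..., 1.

H_0 ≅ Z,  H_1 ≅ Z^3.

Fix the vertex order A < B < D < E < F < G < J and write every simplex with vertices in increasing order. Then dim K = 1 and the simplices of K are:

  0-simplices (7): A, B, D, E, F, G, J
  1-simplices (9): AD, AJ, BD, BF, DE, DF, DG, DJ, EG

Hence C_0 ≅ Z^7, C_1 ≅ Z^9.

Boundary ∂_1: C_1 → C_0 sends each edge [p,q] (with p < q) to q − p. For instance
  ∂AD = D − A.
The resulting 7×9 matrix has rank 6, and its Smith normal form has invariant factors (1,1,1,1,1,1).

Reading off H_k = ker ∂_k / im ∂_{k+1}:

  H_0: rank C_0 − rank ∂_1 = 7 − 6 = 1, and the invariant factors of ∂_1 are all 1, so H_0 ≅ Z.
  H_1: rank ker ∂_1 − rank ∂_2 = (9 − 6) − 0 = 3, and there is no ∂_2, so H_1 ≅ Z^3.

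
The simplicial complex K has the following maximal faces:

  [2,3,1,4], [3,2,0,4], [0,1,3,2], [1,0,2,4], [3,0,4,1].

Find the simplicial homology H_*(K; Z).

H_0 ≅ Z,  H_1 = 0,  H_2 = 0,  H_3 ≅ Z.

We work with the vertex ordering 0 < 1 < 2 < 3 < 4. The simplices of K, each written with vertices in increasing order, are:

  0-simplices (5): [0], [1], [2], [3], [4]
  1-simplices (10): [0,1], [0,2], [0,3], [0,4], [1,2], [1,3], [1,4], [2,3], [2,4], [3,4]
  2-simplices (10): [0,1,2], [0,1,3], [0,1,4], [0,2,3], [0,2,4], [0,3,4], [1,2,3], [1,2,4], [1,3,4], [2,3,4]
  3-simplices (5): [0,1,2,3], [0,1,2,4], [0,1,3,4], [0,2,3,4], [1,2,3,4]

so the chain groups are C_0 ≅ Z^5, C_1 ≅ Z^10, C_2 ≅ Z^10, C_3 ≅ Z^5.

The boundary map ∂_1: C_1 → C_0 is given by ∂[p,q] = [q] − [p]. For instance
  ∂[1,4] = [4] − [1].
The resulting 5×10 matrix has rank 4, and its Smith normal form has invariant factors (1,1,1,1).

∂_2: C_2 → C_1 sends each 2-simplex [p,q,r] to [q,r] − [p,r] + [p,q]. For instance
  ∂[0,2,3] = [2,3] − [0,3] + [0,2],
  ∂[1,3,4] = [3,4] − [1,4] + [1,3].
This gives a 10×10 integer matrix of rank 6; reducing to Smith normal form yields diagonal entries (1,1,1,1,1,1).

The boundary map ∂_3: C_3 → C_2 sends each 3-simplex σ to the alternating sum Σ_i (−1)^i (σ with its i-th vertex removed). For instance
  ∂[0,1,2,4] = [1,2,4] − [0,2,4] + [0,1,4] − [0,1,2],
  ∂[1,2,3,4] = [2,3,4] − [1,3,4] + [1,2,4] − [1,2,3].
As a 10×5 matrix over Z this has rank 4, with invariant factors (1,1,1,1).

Computing H_k = (kernel of ∂_k) / (image of ∂_{k+1}):

  H_0: rank C_0 − rank ∂_1 = 5 − 4 = 1, and the invariant factors of ∂_1 are all 1, so H_0 = Z.
  H_1: rank ker ∂_1 − rank ∂_2 = (10 − 4) − 6 = 0, and the invariant factors of ∂_2 are all 1, so H_1 = 0.
  H_2: rank ker ∂_2 − rank ∂_3 = (10 − 6) − 4 = 0, and the invariant factors of ∂_3 are all 1, so H_2 = 0.
  H_3: rank ker ∂_3 − rank ∂_4 = (5 − 4) − 0 = 1, and there is no ∂_4, so H_3 = Z.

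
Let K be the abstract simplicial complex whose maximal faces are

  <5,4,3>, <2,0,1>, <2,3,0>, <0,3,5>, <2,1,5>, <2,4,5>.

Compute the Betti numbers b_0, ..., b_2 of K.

Order the vertices as 0 < 1 < 2 < 3 < 4 < 5. Listing each simplex with vertices in this order, K has dimension 2 with simplices:

  0-simplices (6): [0], [1], [2], [3], [4], [5]
  1-simplices (12): [0,1], [0,2], [0,3], [0,5], [1,2], [1,5], [2,3], [2,4], [2,5], [3,4], [3,5], [4,5]
  2-simplices (6): [0,1,2], [0,2,3], [0,3,5], [1,2,5], [2,4,5], [3,4,5]

giving chain groups C_0 ≅ Z^6, C_1 ≅ Z^12, C_2 ≅ Z^6.

Boundary ∂_1: C_1 → C_0 sends each edge [p,q] (with p < q) to q − p. For instance
  ∂[4,5] = [5] − [4].
The 6×12 boundary matrix has rank 5 and Smith normal form diag(1,1,1,1,1).

∂_2: C_2 → C_1 sends each 2-simplex [p,q,r] to [q,r] − [p,r] + [p,q]. For instance
  ∂[2,4,5] = [4,5] − [2,5] + [2,4],
  ∂[1,2,5] = [2,5] − [1,5] + [1,2].
The resulting 12×6 matrix has rank 6, and its Smith normal form has invariant factors (1,1,1,1,1,1).

Computing H_k = (kernel of ∂_k) / (image of ∂_{k+1}):

  H_0: rank C_0 − rank ∂_1 = 6 − 5 = 1, and the invariant factors of ∂_1 are all 1, so H_0 = Z.
  H_1: rank ker ∂_1 − rank ∂_2 = (12 − 5) − 6 = 1, and the invariant factors of ∂_2 are all 1, so H_1 = Z.
  H_2: rank ker ∂_2 − rank ∂_3 = (6 − 6) − 0 = 0, and there is no ∂_3, so H_2 = 0.

Hence the Betti numbers are b_0 = 1, b_1 = 1, b_2 = 0.

b_0 = 1, b_1 = 1, b_2 = 0.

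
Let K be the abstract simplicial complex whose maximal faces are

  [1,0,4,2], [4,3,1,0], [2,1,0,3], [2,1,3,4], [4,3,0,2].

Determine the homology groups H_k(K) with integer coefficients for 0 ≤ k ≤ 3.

H_0 = Z,  H_1 = 0,  H_2 = 0,  H_3 = Z.

Take the total order 0 < 1 < 2 < 3 < 4 on the vertex set. Then K (dimension 3) consists of the simplices:

  0-simplices (5): [0], [1], [2], [3], [4]
  1-simplices (10): [0,1], [0,2], [0,3], [0,4], [1,2], [1,3], [1,4], [2,3], [2,4], [3,4]
  2-simplices (10): [0,1,2], [0,1,3], [0,1,4], [0,2,3], [0,2,4], [0,3,4], [1,2,3], [1,2,4], [1,3,4], [2,3,4]
  3-simplices (5): [0,1,2,3], [0,1,2,4], [0,1,3,4], [0,2,3,4], [1,2,3,4]

giving chain groups C_0 ≅ Z^5, C_1 ≅ Z^10, C_2 ≅ Z^10, C_3 ≅ Z^5.

The boundary map ∂_1: C_1 → C_0 is given by ∂[p,q] = [q] − [p].
As a 5×10 matrix over Z this has rank 4, with invariant factors (1,1,1,1).

The boundary map ∂_2: C_2 → C_1 sends each 2-simplex [p,q,r] to [q,r] − [p,r] + [p,q]. For instance
  ∂[2,3,4] = [3,4] − [2,4] + [2,3],
  ∂[1,2,3] = [2,3] − [1,3] + [1,2].
As a 10×10 matrix over Z this has rank 6, with invariant factors (1,1,1,1,1,1).

The boundary map ∂_3: C_3 → C_2 sends each 3-simplex σ to the alternating sum Σ_i (−1)^i (σ with its i-th vertex removed). For instance
  ∂[1,2,3,4] = [2,3,4] − [1,3,4] + [1,2,4] − [1,2,3],
  ∂[0,1,3,4] = [1,3,4] − [0,3,4] + [0,1,4] − [0,1,3].
As a 10×5 matrix over Z this has rank 4, with invariant factors (1,1,1,1).

From H_k ≅ ker(∂_k) / im(∂_{k+1}) we obtain:

  H_0: rank C_0 − rank ∂_1 = 5 − 4 = 1, and the invariant factors of ∂_1 are all 1, so H_0 = Z.
  H_1: rank ker ∂_1 − rank ∂_2 = (10 − 4) − 6 = 0, and the invariant factors of ∂_2 are all 1, so H_1 = 0.
  H_2: rank ker ∂_2 − rank ∂_3 = (10 − 6) − 4 = 0, and the invariant factors of ∂_3 are all 1, so H_2 = 0.
  H_3: rank ker ∂_3 − rank ∂_4 = (5 − 4) − 0 = 1, and there is no ∂_4, so H_3 = Z.

(K is a triangulation of the 3-sphere S^3.)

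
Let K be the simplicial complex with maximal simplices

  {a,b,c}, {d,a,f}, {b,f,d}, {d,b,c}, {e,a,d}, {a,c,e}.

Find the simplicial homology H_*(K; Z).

H_0 = Z,  H_1 = Z,  H_2 = 0.

Fix the vertex order a < b < c < d < e < f and write every simplex with vertices in increasing order. Then dim K = 2 and the simplices of K are:

  0-simplices (6): a, b, c, d, e, f
  1-simplices (12): ab, ac, ad, ae, af, bc, bd, bf, cd, ce, de, df
  2-simplices (6): abc, ace, ade, adf, bcd, bdf

Hence C_0 ≅ Z^6, C_1 ≅ Z^12, C_2 ≅ Z^6.

∂_1: C_1 → C_0 sends each edge [p,q] (with p < q) to q − p.
This gives a 6×12 integer matrix of rank 5; reducing to Smith normal form yields diagonal entries (1,1,1,1,1).

Boundary ∂_2: C_2 → C_1 maps a triangle to the signed sum of its edges. For instance
  ∂ace = ce − ae + ac,
  ∂bcd = cd − bd + bc.
This gives a 12×6 integer matrix of rank 6; reducing to Smith normal form yields diagonal entries (1,1,1,1,1,1).

Reading off H_k = ker ∂_k / im ∂_{k+1}:

  H_0: rank C_0 − rank ∂_1 = 6 − 5 = 1, and the invariant factors of ∂_1 are all 1, so H_0 ≅ Z.
  H_1: rank ker ∂_1 − rank ∂_2 = (12 − 5) − 6 = 1, and the invariant factors of ∂_2 are all 1, so H_1 ≅ Z.
  H_2: rank ker ∂_2 − rank ∂_3 = (6 − 6) − 0 = 0, and there is no ∂_3, so H_2 ≅ 0.

As a check, the Euler characteristic is 6 − 12 + 6 = 0, which agrees with 1 − 1 + 0 = 0.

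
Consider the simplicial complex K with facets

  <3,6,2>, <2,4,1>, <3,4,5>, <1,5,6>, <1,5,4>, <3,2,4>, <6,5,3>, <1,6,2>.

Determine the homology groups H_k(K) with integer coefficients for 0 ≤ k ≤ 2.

H_0 = Z,  H_1 = 0,  H_2 = Z.

Fix the vertex order 1 < 2 < 3 < 4 < 5 < 6 and write every simplex with vertices in increasing order. Then dim K = 2 and the simplices of K are:

  0-simplices (6): [1], [2], [3], [4], [5], [6]
  1-simplices (12): [1,2], [1,4], [1,5], [1,6], [2,3], [2,4], [2,6], [3,4], [3,5], [3,6], [4,5], [5,6]
  2-simplices (8): [1,2,4], [1,2,6], [1,4,5], [1,5,6], [2,3,4], [2,3,6], [3,4,5], [3,5,6]

Hence C_0 ≅ Z^6, C_1 ≅ Z^12, C_2 ≅ Z^8.

∂_1: C_1 → C_0 is given by ∂[p,q] = [q] − [p]. For instance
  ∂[4,5] = [5] − [4].
The resulting 6×12 matrix has rank 5, and its Smith normal form has invariant factors (1,1,1,1,1).

Boundary ∂_2: C_2 → C_1 acts by ∂[p,q,r] = [q,r] − [p,r] + [p,q]. For instance
  ∂[2,3,6] = [3,6] − [2,6] + [2,3],
  ∂[1,2,4] = [2,4] − [1,4] + [1,2].
As a 12×8 matrix over Z this has rank 7, with invariant factors (1,1,1,1,1,1,1).

From H_k ≅ ker(∂_k) / im(∂_{k+1}) we obtain:

  H_0: rank C_0 − rank ∂_1 = 6 − 5 = 1, and the invariant factors of ∂_1 are all 1, so H_0 ≅ Z.
  H_1: rank ker ∂_1 − rank ∂_2 = (12 − 5) − 7 = 0, and the invariant factors of ∂_2 are all 1, so H_1 ≅ 0.
  H_2: rank ker ∂_2 − rank ∂_3 = (8 − 7) − 0 = 1, and there is no ∂_3, so H_2 ≅ Z.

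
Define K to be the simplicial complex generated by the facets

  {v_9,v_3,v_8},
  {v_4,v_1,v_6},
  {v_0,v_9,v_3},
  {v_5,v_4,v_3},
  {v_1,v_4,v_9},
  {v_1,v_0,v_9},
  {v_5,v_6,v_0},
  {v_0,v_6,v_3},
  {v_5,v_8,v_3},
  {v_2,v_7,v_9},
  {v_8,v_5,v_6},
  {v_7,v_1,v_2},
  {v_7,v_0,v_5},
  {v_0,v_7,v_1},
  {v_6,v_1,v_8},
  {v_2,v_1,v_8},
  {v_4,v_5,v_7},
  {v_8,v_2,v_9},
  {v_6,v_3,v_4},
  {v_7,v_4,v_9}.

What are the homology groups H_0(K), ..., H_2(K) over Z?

Take the total order v_0 < v_1 < v_2 < v_3 < v_4 < v_5 < v_6 < v_7 < v_8 < v_9 on the vertex set. Then K (dimension 2) consists of the simplices:

  0-simplices (10): [v_0], [v_1], [v_2], [v_3], [v_4], [v_5], [v_6], [v_7], [v_8], [v_9]
  1-simplices (30): (30 of them)
  2-simplices (20): (20 of them)

giving chain groups C_0 ≅ Z^10, C_1 ≅ Z^30, C_2 ≅ Z^20.

∂_1: C_1 → C_0 maps an edge to its endpoints' difference, ∂[p,q] = q − p. For instance
  ∂[v_1,v_9] = [v_9] − [v_1].
This gives a 10×30 integer matrix of rank 9; reducing to Smith normal form yields diagonal entries (1,1,1,1,1,1,1,1,1).

∂_2: C_2 → C_1 sends each 2-simplex [p,q,r] to [q,r] − [p,r] + [p,q]. For instance
  ∂[v_3,v_5,v_8] = [v_5,v_8] − [v_3,v_8] + [v_3,v_5],
  ∂[v_5,v_6,v_8] = [v_6,v_8] − [v_5,v_8] + [v_5,v_6].
As a 30×20 matrix over Z this has rank 20, with invariant factors (1,1,1,1,1,1,1,1,1,1,1,1,1,1,1,1,1,1,1,2).

Computing H_k = (kernel of ∂_k) / (image of ∂_{k+1}):

  H_0: rank C_0 − rank ∂_1 = 10 − 9 = 1, and the invariant factors of ∂_1 are all 1, so H_0 = Z.
  H_1: rank ker ∂_1 − rank ∂_2 = (30 − 9) − 20 = 1, and ∂_2 has invariant factor 2 > 1, so H_1 = Z × Z/2.
  H_2: rank ker ∂_2 − rank ∂_3 = (20 − 20) − 0 = 0, and there is no ∂_3, so H_2 = 0.

As a check, the Euler characteristic is 10 − 30 + 20 = 0, which agrees with 1 − 1 + 0 = 0.

H_0 ≅ Z,  H_1 ≅ Z × Z/2,  H_2 = 0.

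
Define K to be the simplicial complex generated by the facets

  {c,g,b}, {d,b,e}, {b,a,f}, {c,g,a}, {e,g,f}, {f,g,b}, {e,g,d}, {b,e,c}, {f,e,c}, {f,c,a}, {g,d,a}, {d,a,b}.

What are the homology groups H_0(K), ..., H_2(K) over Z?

H_0 = Z,  H_1 = Z/2,  H_2 = 0.

Order the vertices as a < b < c < d < e < f < g. Listing each simplex with vertices in this order, K has dimension 2 with simplices:

  0-simplices (7): a, b, c, d, e, f, g
  1-simplices (18): ab, ac, ad, af, ag, bc, bd, be, bf, bg, ce, cf, cg, de, dg, ef, eg, fg
  2-simplices (12): abd, abf, acf, acg, adg, bce, bcg, bde, bfg, cef, deg, efg

giving chain groups C_0 ≅ Z^7, C_1 ≅ Z^18, C_2 ≅ Z^12.

∂_1: C_1 → C_0 maps an edge to its endpoints' difference, ∂[p,q] = q − p. For instance
  ∂bg = g − b.
The resulting 7×18 matrix has rank 6, and its Smith normal form has invariant factors (1,1,1,1,1,1).

The boundary map ∂_2: C_2 → C_1 sends each 2-simplex [p,q,r] to [q,r] − [p,r] + [p,q]. For instance
  ∂bce = ce − be + bc,
  ∂cef = ef − cf + ce.
The 18×12 boundary matrix has rank 12 and Smith normal form diag(1,1,1,1,1,1,1,1,1,1,1,2).

From H_k ≅ ker(∂_k) / im(∂_{k+1}) we obtain:

  H_0: rank C_0 − rank ∂_1 = 7 − 6 = 1, and the invariant factors of ∂_1 are all 1, so H_0 ≅ Z.
  H_1: rank ker ∂_1 − rank ∂_2 = (18 − 6) − 12 = 0, and ∂_2 has invariant factor 2 > 1, so H_1 ≅ Z/2.
  H_2: rank ker ∂_2 − rank ∂_3 = (12 − 12) − 0 = 0, and there is no ∂_3, so H_2 ≅ 0.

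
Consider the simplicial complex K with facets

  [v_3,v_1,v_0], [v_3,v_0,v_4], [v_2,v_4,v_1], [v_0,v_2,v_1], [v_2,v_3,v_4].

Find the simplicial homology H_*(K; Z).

Fix the vertex order v_0 < v_1 < v_2 < v_3 < v_4 and write every simplex with vertices in increasing order. Then dim K = 2 and the simplices of K are:

  0-simplices (5): [v_0], [v_1], [v_2], [v_3], [v_4]
  1-simplices (10): [v_0,v_1], [v_0,v_2], [v_0,v_3], [v_0,v_4], [v_1,v_2], [v_1,v_3], [v_1,v_4], [v_2,v_3], [v_2,v_4], [v_3,v_4]
  2-simplices (5): [v_0,v_1,v_2], [v_0,v_1,v_3], [v_0,v_3,v_4], [v_1,v_2,v_4], [v_2,v_3,v_4]

giving chain groups C_0 ≅ Z^5, C_1 ≅ Z^10, C_2 ≅ Z^5.

∂_1: C_1 → C_0 maps an edge to its endpoints' difference, ∂[p,q] = q − p.
This gives a 5×10 integer matrix of rank 4; reducing to Smith normal form yields diagonal entries (1,1,1,1).

∂_2: C_2 → C_1 sends each 2-simplex [p,q,r] to [q,r] − [p,r] + [p,q]. For instance
  ∂[v_0,v_3,v_4] = [v_3,v_4] − [v_0,v_4] + [v_0,v_3],
  ∂[v_1,v_2,v_4] = [v_2,v_4] − [v_1,v_4] + [v_1,v_2].
As a 10×5 matrix over Z this has rank 5, with invariant factors (1,1,1,1,1).

Computing H_k = (kernel of ∂_k) / (image of ∂_{k+1}):

  H_0: rank C_0 − rank ∂_1 = 5 − 4 = 1, and the invariant factors of ∂_1 are all 1, so H_0 = Z.
  H_1: rank ker ∂_1 − rank ∂_2 = (10 − 4) − 5 = 1, and the invariant factors of ∂_2 are all 1, so H_1 = Z.
  H_2: rank ker ∂_2 − rank ∂_3 = (5 − 5) − 0 = 0, and there is no ∂_3, so H_2 = 0.

As a check, the Euler characteristic is 5 − 10 + 5 = 0, which agrees with 1 − 1 + 0 = 0.

H_0 = Z,  H_1 = Z,  H_2 = 0.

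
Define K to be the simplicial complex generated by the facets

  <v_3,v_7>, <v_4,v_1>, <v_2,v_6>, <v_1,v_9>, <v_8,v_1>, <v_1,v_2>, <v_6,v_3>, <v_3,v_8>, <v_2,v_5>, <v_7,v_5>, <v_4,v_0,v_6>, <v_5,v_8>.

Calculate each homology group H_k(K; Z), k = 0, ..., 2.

Order the vertices as v_0 < v_1 < v_2 < v_3 < v_4 < v_5 < v_6 < v_7 < v_8 < v_9. Listing each simplex with vertices in this order, K has dimension 2 with simplices:

  0-simplices (10): [v_0], [v_1], [v_2], [v_3], [v_4], [v_5], [v_6], [v_7], [v_8], [v_9]
  1-simplices (14): [v_0,v_4], [v_0,v_6], [v_1,v_2], [v_1,v_4], [v_1,v_8], [v_1,v_9], [v_2,v_5], [v_2,v_6], [v_3,v_6], [v_3,v_7], [v_3,v_8], [v_4,v_6], [v_5,v_7], [v_5,v_8]
  2-simplices (1): [v_0,v_4,v_6]

giving chain groups C_0 ≅ Z^10, C_1 ≅ Z^14, C_2 ≅ Z^1.

The boundary map ∂_1: C_1 → C_0 is given by ∂[p,q] = [q] − [p]. For instance
  ∂[v_0,v_6] = [v_6] − [v_0].
The resulting 10×14 matrix has rank 9, and its Smith normal form has invariant factors (1,1,1,1,1,1,1,1,1).

∂_2: C_2 → C_1 maps a triangle to the signed sum of its edges. For instance
  ∂[v_0,v_4,v_6] = [v_4,v_6] − [v_0,v_6] + [v_0,v_4].
As a 14×1 matrix over Z this has rank 1, with invariant factors (1).

From H_k ≅ ker(∂_k) / im(∂_{k+1}) we obtain:

  H_0: rank C_0 − rank ∂_1 = 10 − 9 = 1, and the invariant factors of ∂_1 are all 1, so H_0 = Z.
  H_1: rank ker ∂_1 − rank ∂_2 = (14 − 9) − 1 = 4, and the invariant factors of ∂_2 are all 1, so H_1 = Z^4.
  H_2: rank ker ∂_2 − rank ∂_3 = (1 − 1) − 0 = 0, and there is no ∂_3, so H_2 = 0.

H_0 ≅ Z,  H_1 ≅ Z^4,  H_2 = 0.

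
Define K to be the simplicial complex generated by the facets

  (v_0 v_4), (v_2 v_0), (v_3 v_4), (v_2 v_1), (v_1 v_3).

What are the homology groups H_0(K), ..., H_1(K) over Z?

H_0 ≅ Z,  H_1 ≅ Z.

Fix the vertex order v_0 < v_1 < v_2 < v_3 < v_4 and write every simplex with vertices in increasing order. Then dim K = 1 and the simplices of K are:

  0-simplices (5): [v_0], [v_1], [v_2], [v_3], [v_4]
  1-simplices (5): [v_0,v_2], [v_0,v_4], [v_1,v_2], [v_1,v_3], [v_3,v_4]

giving chain groups C_0 ≅ Z^5, C_1 ≅ Z^5.

The boundary map ∂_1: C_1 → C_0 sends each edge [p,q] (with p < q) to q − p. For instance
  ∂[v_1,v_3] = [v_3] − [v_1].
As a 5×5 matrix over Z this has rank 4, with invariant factors (1,1,1,1).

Reading off H_k = ker ∂_k / im ∂_{k+1}:

  H_0: rank C_0 − rank ∂_1 = 5 − 4 = 1, and the invariant factors of ∂_1 are all 1, so H_0 = Z.
  H_1: rank ker ∂_1 − rank ∂_2 = (5 − 4) − 0 = 1, and there is no ∂_2, so H_1 = Z.

As a check, the Euler characteristic is 5 − 5 = 0, which agrees with 1 − 1 = 0.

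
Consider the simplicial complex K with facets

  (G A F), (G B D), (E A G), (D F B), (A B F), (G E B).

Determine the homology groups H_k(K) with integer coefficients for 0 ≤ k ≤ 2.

H_0 ≅ Z,  H_1 ≅ Z,  H_2 = 0.

We work with the vertex ordering A < B < D < E < F < G. The simplices of K, each written with vertices in increasing order, are:

  0-simplices (6): A, B, D, E, F, G
  1-simplices (12): AB, AE, AF, AG, BD, BE, BF, BG, DF, DG, EG, FG
  2-simplices (6): ABF, AEG, AFG, BDF, BDG, BEG

Hence C_0 ≅ Z^6, C_1 ≅ Z^12, C_2 ≅ Z^6.

Boundary ∂_1: C_1 → C_0 is given by ∂[p,q] = [q] − [p]. For instance
  ∂AF = F − A.
The resulting 6×12 matrix has rank 5, and its Smith normal form has invariant factors (1,1,1,1,1).

Boundary ∂_2: C_2 → C_1 acts by ∂[p,q,r] = [q,r] − [p,r] + [p,q]. For instance
  ∂BDF = DF − BF + BD,
  ∂AEG = EG − AG + AE.
The 12×6 boundary matrix has rank 6 and Smith normal form diag(1,1,1,1,1,1).

From H_k ≅ ker(∂_k) / im(∂_{k+1}) we obtain:

  H_0: rank C_0 − rank ∂_1 = 6 − 5 = 1, and the invariant factors of ∂_1 are all 1, so H_0 = Z.
  H_1: rank ker ∂_1 − rank ∂_2 = (12 − 5) − 6 = 1, and the invariant factors of ∂_2 are all 1, so H_1 = Z.
  H_2: rank ker ∂_2 − rank ∂_3 = (6 − 6) − 0 = 0, and there is no ∂_3, so H_2 = 0.

As a check, the Euler characteristic is 6 − 12 + 6 = 0, which agrees with 1 − 1 + 0 = 0.
(K is a triangulation of the cylinder S^1 x I.)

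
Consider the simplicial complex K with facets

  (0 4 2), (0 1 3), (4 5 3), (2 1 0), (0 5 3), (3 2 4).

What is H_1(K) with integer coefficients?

H_1 = Z.

Order the vertices as 0 < 1 < 2 < 3 < 4 < 5. Listing each simplex with vertices in this order, K has dimension 2 with simplices:

  0-simplices (6): [0], [1], [2], [3], [4], [5]
  1-simplices (12): [0,1], [0,2], [0,3], [0,4], [0,5], [1,2], [1,3], [2,3], [2,4], [3,4], [3,5], [4,5]
  2-simplices (6): [0,1,2], [0,1,3], [0,2,4], [0,3,5], [2,3,4], [3,4,5]

so the chain groups are C_0 ≅ Z^6, C_1 ≅ Z^12, C_2 ≅ Z^6.

Boundary ∂_1: C_1 → C_0 maps an edge to its endpoints' difference, ∂[p,q] = q − p. For instance
  ∂[0,4] = [4] − [0].
The 6×12 boundary matrix has rank 5 and Smith normal form diag(1,1,1,1,1).

∂_2: C_2 → C_1 maps a triangle to the signed sum of its edges. For instance
  ∂[0,2,4] = [2,4] − [0,4] + [0,2],
  ∂[3,4,5] = [4,5] − [3,5] + [3,4].
The 12×6 boundary matrix has rank 6 and Smith normal form diag(1,1,1,1,1,1).

Computing H_k = (kernel of ∂_k) / (image of ∂_{k+1}):

  H_1: rank ker ∂_1 − rank ∂_2 = (12 − 5) − 6 = 1, and the invariant factors of ∂_2 are all 1, so H_1 = Z.

(K is a triangulation of the cylinder S^1 x I.)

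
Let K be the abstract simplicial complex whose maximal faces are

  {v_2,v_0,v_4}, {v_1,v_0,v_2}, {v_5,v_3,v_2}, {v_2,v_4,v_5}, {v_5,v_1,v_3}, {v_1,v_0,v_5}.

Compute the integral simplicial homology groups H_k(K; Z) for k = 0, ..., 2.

K has 6 vertices, 12 edges, 6 triangles.
rank ∂_0 = 0, rank ∂_1 = 5 ⇒ b_0 = 6 − 0 − 5 = 1; all invariant factors of ∂_1 are 1 so no torsion. So H_0 ≅ Z.
rank ∂_1 = 5, rank ∂_2 = 6 ⇒ b_1 = 12 − 5 − 6 = 1; all invariant factors of ∂_2 are 1 so no torsion. So H_1 ≅ Z.
rank ∂_2 = 6, rank ∂_3 = 0 ⇒ b_2 = 6 − 6 − 0 = 0. So H_2 ≅ 0.

H_0 = Z,  H_1 = Z,  H_2 = 0.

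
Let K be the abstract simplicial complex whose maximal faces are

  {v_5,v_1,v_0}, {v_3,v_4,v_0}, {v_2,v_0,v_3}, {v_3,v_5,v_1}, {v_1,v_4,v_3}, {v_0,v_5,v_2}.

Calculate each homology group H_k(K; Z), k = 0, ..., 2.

H_0 = Z,  H_1 = Z,  H_2 = 0.

We work with the vertex ordering v_0 < v_1 < v_2 < v_3 < v_4 < v_5. The simplices of K, each written with vertices in increasing order, are:

  0-simplices (6): [v_0], [v_1], [v_2], [v_3], [v_4], [v_5]
  1-simplices (12): [v_0,v_1], [v_0,v_2], [v_0,v_3], [v_0,v_4], [v_0,v_5], [v_1,v_3], [v_1,v_4], [v_1,v_5], [v_2,v_3], [v_2,v_5], [v_3,v_4], [v_3,v_5]
  2-simplices (6): [v_0,v_1,v_5], [v_0,v_2,v_3], [v_0,v_2,v_5], [v_0,v_3,v_4], [v_1,v_3,v_4], [v_1,v_3,v_5]

Hence C_0 ≅ Z^6, C_1 ≅ Z^12, C_2 ≅ Z^6.

∂_1: C_1 → C_0 maps an edge to its endpoints' difference, ∂[p,q] = q − p.
The resulting 6×12 matrix has rank 5, and its Smith normal form has invariant factors (1,1,1,1,1).

Boundary ∂_2: C_2 → C_1 acts by ∂[p,q,r] = [q,r] − [p,r] + [p,q]. For instance
  ∂[v_0,v_2,v_5] = [v_2,v_5] − [v_0,v_5] + [v_0,v_2],
  ∂[v_0,v_1,v_5] = [v_1,v_5] − [v_0,v_5] + [v_0,v_1].
The resulting 12×6 matrix has rank 6, and its Smith normal form has invariant factors (1,1,1,1,1,1).

Now H_k = ker ∂_k / im ∂_{k+1}, so:

  H_0: rank C_0 − rank ∂_1 = 6 − 5 = 1, and the invariant factors of ∂_1 are all 1, so H_0 = Z.
  H_1: rank ker ∂_1 − rank ∂_2 = (12 − 5) − 6 = 1, and the invariant factors of ∂_2 are all 1, so H_1 = Z.
  H_2: rank ker ∂_2 − rank ∂_3 = (6 − 6) − 0 = 0, and there is no ∂_3, so H_2 = 0.

As a check, the Euler characteristic is 6 − 12 + 6 = 0, which agrees with 1 − 1 + 0 = 0.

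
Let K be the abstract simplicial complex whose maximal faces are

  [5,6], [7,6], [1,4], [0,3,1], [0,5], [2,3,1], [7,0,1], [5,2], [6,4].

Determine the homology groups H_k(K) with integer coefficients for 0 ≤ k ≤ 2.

H_0 ≅ Z,  H_1 ≅ Z^3,  H_2 = 0.

Order the vertices as 0 < 1 < 2 < 3 < 4 < 5 < 6 < 7. Listing each simplex with vertices in this order, K has dimension 2 with simplices:

  0-simplices (8): [0], [1], [2], [3], [4], [5], [6], [7]
  1-simplices (13): [0,1], [0,3], [0,5], [0,7], [1,2], [1,3], [1,4], [1,7], [2,3], [2,5], [4,6], [5,6], [6,7]
  2-simplices (3): [0,1,3], [0,1,7], [1,2,3]

so the chain groups are C_0 ≅ Z^8, C_1 ≅ Z^13, C_2 ≅ Z^3.

The boundary map ∂_1: C_1 → C_0 maps an edge to its endpoints' difference, ∂[p,q] = q − p.
As a 8×13 matrix over Z this has rank 7, with invariant factors (1,1,1,1,1,1,1).

∂_2: C_2 → C_1 sends each 2-simplex [p,q,r] to [q,r] − [p,r] + [p,q]. For instance
  ∂[1,2,3] = [2,3] − [1,3] + [1,2],
  ∂[0,1,3] = [1,3] − [0,3] + [0,1].
The resulting 13×3 matrix has rank 3, and its Smith normal form has invariant factors (1,1,1).

Reading off H_k = ker ∂_k / im ∂_{k+1}:

  H_0: rank C_0 − rank ∂_1 = 8 − 7 = 1, and the invariant factors of ∂_1 are all 1, so H_0 = Z.
  H_1: rank ker ∂_1 − rank ∂_2 = (13 − 7) − 3 = 3, and the invariant factors of ∂_2 are all 1, so H_1 = Z^3.
  H_2: rank ker ∂_2 − rank ∂_3 = (3 − 3) − 0 = 0, and there is no ∂_3, so H_2 = 0.

As a check, the Euler characteristic is 8 − 13 + 3 = -2, which agrees with 1 − 3 + 0 = -2.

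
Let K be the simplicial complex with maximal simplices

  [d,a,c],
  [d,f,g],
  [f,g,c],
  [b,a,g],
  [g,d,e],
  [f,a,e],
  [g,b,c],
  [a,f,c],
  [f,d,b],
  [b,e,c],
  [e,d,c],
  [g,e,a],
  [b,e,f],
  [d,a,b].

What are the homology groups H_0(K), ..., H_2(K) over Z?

Fix the vertex order a < b < c < d < e < f < g and write every simplex with vertices in increasing order. Then dim K = 2 and the simplices of K are:

  0-simplices (7): a, b, c, d, e, f, g
  1-simplices (21): ab, ac, ad, ae, af, ag, bc, bd, be, bf, bg, cd, ce, cf, cg, de, df, dg, ef, eg, fg
  2-simplices (14): abd, abg, acd, acf, aef, aeg, bce, bcg, bdf, bef, cde, cfg, deg, dfg

so the chain groups are C_0 ≅ Z^7, C_1 ≅ Z^21, C_2 ≅ Z^14.

The boundary map ∂_1: C_1 → C_0 is given by ∂[p,q] = [q] − [p].
As a 7×21 matrix over Z this has rank 6, with invariant factors (1,1,1,1,1,1).

∂_2: C_2 → C_1 maps a triangle to the signed sum of its edges. For instance
  ∂abg = bg − ag + ab,
  ∂bcg = cg − bg + bc.
The 21×14 boundary matrix has rank 13 and Smith normal form diag(1,1,1,1,1,1,1,1,1,1,1,1,1).

Computing H_k = (kernel of ∂_k) / (image of ∂_{k+1}):

  H_0: rank C_0 − rank ∂_1 = 7 − 6 = 1, and the invariant factors of ∂_1 are all 1, so H_0 ≅ Z.
  H_1: rank ker ∂_1 − rank ∂_2 = (21 − 6) − 13 = 2, and the invariant factors of ∂_2 are all 1, so H_1 ≅ Z^2.
  H_2: rank ker ∂_2 − rank ∂_3 = (14 − 13) − 0 = 1, and there is no ∂_3, so H_2 ≅ Z.

H_0 = Z,  H_1 = Z^2,  H_2 = Z.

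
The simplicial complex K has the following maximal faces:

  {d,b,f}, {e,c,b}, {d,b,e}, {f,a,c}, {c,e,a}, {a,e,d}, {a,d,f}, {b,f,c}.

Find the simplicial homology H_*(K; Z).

Order the vertices as a < b < c < d < e < f. Listing each simplex with vertices in this order, K has dimension 2 with simplices:

  0-simplices (6): a, b, c, d, e, f
  1-simplices (12): ac, ad, ae, af, bc, bd, be, bf, ce, cf, de, df
  2-simplices (8): ace, acf, ade, adf, bce, bcf, bde, bdf

so the chain groups are C_0 ≅ Z^6, C_1 ≅ Z^12, C_2 ≅ Z^8.

Boundary ∂_1: C_1 → C_0 sends each edge [p,q] (with p < q) to q − p.
The resulting 6×12 matrix has rank 5, and its Smith normal form has invariant factors (1,1,1,1,1).

∂_2: C_2 → C_1 maps a triangle to the signed sum of its edges. For instance
  ∂bde = de − be + bd,
  ∂ade = de − ae + ad.
The resulting 12×8 matrix has rank 7, and its Smith normal form has invariant factors (1,1,1,1,1,1,1).

Reading off H_k = ker ∂_k / im ∂_{k+1}:

  H_0: rank C_0 − rank ∂_1 = 6 − 5 = 1, and the invariant factors of ∂_1 are all 1, so H_0 ≅ Z.
  H_1: rank ker ∂_1 − rank ∂_2 = (12 − 5) − 7 = 0, and the invariant factors of ∂_2 are all 1, so H_1 ≅ 0.
  H_2: rank ker ∂_2 − rank ∂_3 = (8 − 7) − 0 = 1, and there is no ∂_3, so H_2 ≅ Z.

As a check, the Euler characteristic is 6 − 12 + 8 = 2, which agrees with 1 − 0 + 1 = 2.

H_0 = Z,  H_1 = 0,  H_2 = Z.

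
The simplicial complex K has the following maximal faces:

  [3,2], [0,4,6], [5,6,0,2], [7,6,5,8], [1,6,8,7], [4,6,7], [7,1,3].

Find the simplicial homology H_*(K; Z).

K has 9 vertices, 20 edges, 14 triangles, 3 3-simplices.
rank ∂_0 = 0, rank ∂_1 = 8 ⇒ b_0 = 9 − 0 − 8 = 1; all invariant factors of ∂_1 are 1 so no torsion. So H_0 ≅ Z.
rank ∂_1 = 8, rank ∂_2 = 11 ⇒ b_1 = 20 − 8 − 11 = 1; all invariant factors of ∂_2 are 1 so no torsion. So H_1 ≅ Z.
rank ∂_2 = 11, rank ∂_3 = 3 ⇒ b_2 = 14 − 11 − 3 = 0; all invariant factors of ∂_3 are 1 so no torsion. So H_2 ≅ 0.
rank ∂_3 = 3, rank ∂_4 = 0 ⇒ b_3 = 3 − 3 − 0 = 0. So H_3 ≅ 0.

H_0 = Z,  H_1 = Z,  H_2 = 0,  H_3 = 0.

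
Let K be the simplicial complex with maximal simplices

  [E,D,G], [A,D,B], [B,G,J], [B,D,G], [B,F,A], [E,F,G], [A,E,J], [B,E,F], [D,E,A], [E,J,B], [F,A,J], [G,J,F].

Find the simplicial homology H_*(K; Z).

H_0 ≅ Z,  H_1 ≅ Z/2,  H_2 = 0.

Order the vertices as A < B < D < E < F < G < J. Listing each simplex with vertices in this order, K has dimension 2 with simplices:

  0-simplices (7): A, B, D, E, F, G, J
  1-simplices (18): AB, AD, AE, AF, AJ, BD, BE, BF, BG, BJ, DE, DG, EF, EG, EJ, FG, FJ, GJ
  2-simplices (12): ABD, ABF, ADE, AEJ, AFJ, BDG, BEF, BEJ, BGJ, DEG, EFG, FGJ

giving chain groups C_0 ≅ Z^7, C_1 ≅ Z^18, C_2 ≅ Z^12.

The boundary map ∂_1: C_1 → C_0 sends each edge [p,q] (with p < q) to q − p. For instance
  ∂EJ = J − E.
This gives a 7×18 integer matrix of rank 6; reducing to Smith normal form yields diagonal entries (1,1,1,1,1,1).

∂_2: C_2 → C_1 sends each 2-simplex [p,q,r] to [q,r] − [p,r] + [p,q]. For instance
  ∂ABD = BD − AD + AB,
  ∂AFJ = FJ − AJ + AF.
As a 18×12 matrix over Z this has rank 12, with invariant factors (1,1,1,1,1,1,1,1,1,1,1,2).

Now H_k = ker ∂_k / im ∂_{k+1}, so:

  H_0: rank C_0 − rank ∂_1 = 7 − 6 = 1, and the invariant factors of ∂_1 are all 1, so H_0 ≅ Z.
  H_1: rank ker ∂_1 − rank ∂_2 = (18 − 6) − 12 = 0, and ∂_2 has invariant factor 2 > 1, so H_1 ≅ Z/2.
  H_2: rank ker ∂_2 − rank ∂_3 = (12 − 12) − 0 = 0, and there is no ∂_3, so H_2 ≅ 0.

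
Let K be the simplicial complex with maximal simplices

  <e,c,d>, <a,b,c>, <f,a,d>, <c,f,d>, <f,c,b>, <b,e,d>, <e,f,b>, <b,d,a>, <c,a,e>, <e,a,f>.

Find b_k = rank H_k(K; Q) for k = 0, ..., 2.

b_0 = 1, b_1 = 0, b_2 = 0.

We work with the vertex ordering a < b < c < d < e < f. The simplices of K, each written with vertices in increasing order, are:

  0-simplices (6): a, b, c, d, e, f
  1-simplices (15): ab, ac, ad, ae, af, bc, bd, be, bf, cd, ce, cf, de, df, ef
  2-simplices (10): abc, abd, ace, adf, aef, bcf, bde, bef, cde, cdf

Hence C_0 ≅ Z^6, C_1 ≅ Z^15, C_2 ≅ Z^10.

∂_1: C_1 → C_0 sends each edge [p,q] (with p < q) to q − p.
As a 6×15 matrix over Z this has rank 5, with invariant factors (1,1,1,1,1).

The boundary map ∂_2: C_2 → C_1 sends each 2-simplex [p,q,r] to [q,r] − [p,r] + [p,q]. For instance
  ∂abc = bc − ac + ab,
  ∂bcf = cf − bf + bc.
The resulting 15×10 matrix has rank 10, and its Smith normal form has invariant factors (1,1,1,1,1,1,1,1,1,2).

Now H_k = ker ∂_k / im ∂_{k+1}, so:

  H_0: rank C_0 − rank ∂_1 = 6 − 5 = 1, and the invariant factors of ∂_1 are all 1, so H_0 = Z.
  H_1: rank ker ∂_1 − rank ∂_2 = (15 − 5) − 10 = 0, and ∂_2 has invariant factor 2 > 1, so H_1 = Z_2.
  H_2: rank ker ∂_2 − rank ∂_3 = (10 − 10) − 0 = 0, and there is no ∂_3, so H_2 = 0.

As a check, the Euler characteristic is 6 − 15 + 10 = 1, which agrees with 1 − 0 + 0 = 1.

Hence the Betti numbers are b_0 = 1, b_1 = 0, b_2 = 0.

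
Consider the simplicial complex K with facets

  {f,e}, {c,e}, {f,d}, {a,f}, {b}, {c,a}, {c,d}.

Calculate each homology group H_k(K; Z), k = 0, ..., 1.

We work with the vertex ordering a < b < c < d < e < f. The simplices of K, each written with vertices in increasing order, are:

  0-simplices (6): a, b, c, d, e, f
  1-simplices (6): ac, af, cd, ce, df, ef

so the chain groups are C_0 ≅ Z^6, C_1 ≅ Z^6.

Boundary ∂_1: C_1 → C_0 maps an edge to its endpoints' difference, ∂[p,q] = q − p. For instance
  ∂af = f − a.
This gives a 6×6 integer matrix of rank 4; reducing to Smith normal form yields diagonal entries (1,1,1,1).

Now H_k = ker ∂_k / im ∂_{k+1}, so:

  H_0: rank C_0 − rank ∂_1 = 6 − 4 = 2, and the invariant factors of ∂_1 are all 1, so H_0 ≅ Z^2.
  H_1: rank ker ∂_1 − rank ∂_2 = (6 − 4) − 0 = 2, and there is no ∂_2, so H_1 ≅ Z^2.

H_0 ≅ Z^2,  H_1 ≅ Z^2.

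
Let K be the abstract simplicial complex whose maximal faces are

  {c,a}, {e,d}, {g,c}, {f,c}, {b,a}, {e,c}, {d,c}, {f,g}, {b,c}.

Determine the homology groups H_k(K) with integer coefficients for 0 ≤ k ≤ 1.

Order the vertices as a < b < c < d < e < f < g. Listing each simplex with vertices in this order, K has dimension 1 with simplices:

  0-simplices (7): a, b, c, d, e, f, g
  1-simplices (9): ab, ac, bc, cd, ce, cf, cg, de, fg

giving chain groups C_0 ≅ Z^7, C_1 ≅ Z^9.

The boundary map ∂_1: C_1 → C_0 is given by ∂[p,q] = [q] − [p]. For instance
  ∂bc = c − b.
The 7×9 boundary matrix has rank 6 and Smith normal form diag(1,1,1,1,1,1).

From H_k ≅ ker(∂_k) / im(∂_{k+1}) we obtain:

  H_0: rank C_0 − rank ∂_1 = 7 − 6 = 1, and the invariant factors of ∂_1 are all 1, so H_0 ≅ Z.
  H_1: rank ker ∂_1 − rank ∂_2 = (9 − 6) − 0 = 3, and there is no ∂_2, so H_1 ≅ Z^3.

H_0 = Z,  H_1 = Z^3.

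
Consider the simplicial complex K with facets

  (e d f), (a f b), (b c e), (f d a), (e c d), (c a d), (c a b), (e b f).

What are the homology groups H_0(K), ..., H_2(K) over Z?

H_0 = Z,  H_1 = 0,  H_2 = Z.

Fix the vertex order a < b < c < d < e < f and write every simplex with vertices in increasing order. Then dim K = 2 and the simplices of K are:

  0-simplices (6): a, b, c, d, e, f
  1-simplices (12): ab, ac, ad, af, bc, be, bf, cd, ce, de, df, ef
  2-simplices (8): abc, abf, acd, adf, bce, bef, cde, def

giving chain groups C_0 ≅ Z^6, C_1 ≅ Z^12, C_2 ≅ Z^8.

Boundary ∂_1: C_1 → C_0 is given by ∂[p,q] = [q] − [p]. For instance
  ∂ef = f − e.
As a 6×12 matrix over Z this has rank 5, with invariant factors (1,1,1,1,1).

∂_2: C_2 → C_1 acts by ∂[p,q,r] = [q,r] − [p,r] + [p,q]. For instance
  ∂abc = bc − ac + ab,
  ∂acd = cd − ad + ac.
The 12×8 boundary matrix has rank 7 and Smith normal form diag(1,1,1,1,1,1,1).

Reading off H_k = ker ∂_k / im ∂_{k+1}:

  H_0: rank C_0 − rank ∂_1 = 6 − 5 = 1, and the invariant factors of ∂_1 are all 1, so H_0 = Z.
  H_1: rank ker ∂_1 − rank ∂_2 = (12 − 5) − 7 = 0, and the invariant factors of ∂_2 are all 1, so H_1 = 0.
  H_2: rank ker ∂_2 − rank ∂_3 = (8 − 7) − 0 = 1, and there is no ∂_3, so H_2 = Z.

As a check, the Euler characteristic is 6 − 12 + 8 = 2, which agrees with 1 − 0 + 1 = 2.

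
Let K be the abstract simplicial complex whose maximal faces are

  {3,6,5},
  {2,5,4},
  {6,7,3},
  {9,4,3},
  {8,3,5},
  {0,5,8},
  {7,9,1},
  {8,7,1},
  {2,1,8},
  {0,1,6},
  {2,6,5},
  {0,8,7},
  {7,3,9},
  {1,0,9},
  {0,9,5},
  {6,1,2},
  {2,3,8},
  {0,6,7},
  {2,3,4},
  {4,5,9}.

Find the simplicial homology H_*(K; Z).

Order the vertices as 0 < 1 < 2 < 3 < 4 < 5 < 6 < 7 < 8 < 9. Listing each simplex with vertices in this order, K has dimension 2 with simplices:

  0-simplices (10): [0], [1], [2], [3], [4], [5], [6], [7], [8], [9]
  1-simplices (30): (30 of them)
  2-simplices (20): (20 of them)

so the chain groups are C_0 ≅ Z^10, C_1 ≅ Z^30, C_2 ≅ Z^20.

Boundary ∂_1: C_1 → C_0 sends each edge [p,q] (with p < q) to q − p.
This gives a 10×30 integer matrix of rank 9; reducing to Smith normal form yields diagonal entries (1,1,1,1,1,1,1,1,1).

Boundary ∂_2: C_2 → C_1 sends each 2-simplex [p,q,r] to [q,r] − [p,r] + [p,q]. For instance
  ∂[0,6,7] = [6,7] − [0,7] + [0,6],
  ∂[1,2,8] = [2,8] − [1,8] + [1,2].
This gives a 30×20 integer matrix of rank 20; reducing to Smith normal form yields diagonal entries (1,1,1,1,1,1,1,1,1,1,1,1,1,1,1,1,1,1,1,2).

From H_k ≅ ker(∂_k) / im(∂_{k+1}) we obtain:

  H_0: rank C_0 − rank ∂_1 = 10 − 9 = 1, and the invariant factors of ∂_1 are all 1, so H_0 = Z.
  H_1: rank ker ∂_1 − rank ∂_2 = (30 − 9) − 20 = 1, and ∂_2 has invariant factor 2 > 1, so H_1 = Z ⊕ Z/2.
  H_2: rank ker ∂_2 − rank ∂_3 = (20 − 20) − 0 = 0, and there is no ∂_3, so H_2 = 0.

H_0 = Z,  H_1 = Z ⊕ Z/2,  H_2 = 0.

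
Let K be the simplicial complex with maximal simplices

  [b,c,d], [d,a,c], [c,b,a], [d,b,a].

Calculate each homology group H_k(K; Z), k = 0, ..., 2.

We work with the vertex ordering a < b < c < d. The simplices of K, each written with vertices in increasing order, are:

  0-simplices (4): a, b, c, d
  1-simplices (6): ab, ac, ad, bc, bd, cd
  2-simplices (4): abc, abd, acd, bcd

Hence C_0 ≅ Z^4, C_1 ≅ Z^6, C_2 ≅ Z^4.

Boundary ∂_1: C_1 → C_0 maps an edge to its endpoints' difference, ∂[p,q] = q − p. For instance
  ∂ab = b − a.
As a 4×6 matrix over Z this has rank 3, with invariant factors (1,1,1).

The boundary map ∂_2: C_2 → C_1 maps a triangle to the signed sum of its edges. For instance
  ∂acd = cd − ad + ac,
  ∂abc = bc − ac + ab.
The 6×4 boundary matrix has rank 3 and Smith normal form diag(1,1,1).

Now H_k = ker ∂_k / im ∂_{k+1}, so:

  H_0: rank C_0 − rank ∂_1 = 4 − 3 = 1, and the invariant factors of ∂_1 are all 1, so H_0 = Z.
  H_1: rank ker ∂_1 − rank ∂_2 = (6 − 3) − 3 = 0, and the invariant factors of ∂_2 are all 1, so H_1 = 0.
  H_2: rank ker ∂_2 − rank ∂_3 = (4 − 3) − 0 = 1, and there is no ∂_3, so H_2 = Z.

As a check, the Euler characteristic is 4 − 6 + 4 = 2, which agrees with 1 − 0 + 1 = 2.
(K is a triangulation of the 2-sphere S^2.)

H_0 ≅ Z,  H_1 = 0,  H_2 ≅ Z.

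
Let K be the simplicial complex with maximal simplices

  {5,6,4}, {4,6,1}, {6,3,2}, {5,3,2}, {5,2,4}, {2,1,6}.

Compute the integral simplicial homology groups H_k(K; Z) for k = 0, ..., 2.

K has 6 vertices, 12 edges, 6 triangles.
rank ∂_0 = 0, rank ∂_1 = 5 ⇒ b_0 = 6 − 0 − 5 = 1; all invariant factors of ∂_1 are 1 so no torsion. So H_0 = Z.
rank ∂_1 = 5, rank ∂_2 = 6 ⇒ b_1 = 12 − 5 − 6 = 1; all invariant factors of ∂_2 are 1 so no torsion. So H_1 = Z.
rank ∂_2 = 6, rank ∂_3 = 0 ⇒ b_2 = 6 − 6 − 0 = 0. So H_2 = 0.

H_0 = Z,  H_1 = Z,  H_2 = 0.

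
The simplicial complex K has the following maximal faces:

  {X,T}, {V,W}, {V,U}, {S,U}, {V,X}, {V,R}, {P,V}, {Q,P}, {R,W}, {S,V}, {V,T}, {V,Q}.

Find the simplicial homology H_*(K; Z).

Order the vertices as P < Q < R < S < T < U < V < W < X. Listing each simplex with vertices in this order, K has dimension 1 with simplices:

  0-simplices (9): P, Q, R, S, T, U, V, W, X
  1-simplices (12): PQ, PV, QV, RV, RW, SU, SV, TV, TX, UV, VW, VX

Hence C_0 ≅ Z^9, C_1 ≅ Z^12.

The boundary map ∂_1: C_1 → C_0 maps an edge to its endpoints' difference, ∂[p,q] = q − p.
The 9×12 boundary matrix has rank 8 and Smith normal form diag(1,1,1,1,1,1,1,1).

From H_k ≅ ker(∂_k) / im(∂_{k+1}) we obtain:

  H_0: rank C_0 − rank ∂_1 = 9 − 8 = 1, and the invariant factors of ∂_1 are all 1, so H_0 ≅ Z.
  H_1: rank ker ∂_1 − rank ∂_2 = (12 − 8) − 0 = 4, and there is no ∂_2, so H_1 ≅ Z^4.

H_0 ≅ Z,  H_1 ≅ Z^4.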